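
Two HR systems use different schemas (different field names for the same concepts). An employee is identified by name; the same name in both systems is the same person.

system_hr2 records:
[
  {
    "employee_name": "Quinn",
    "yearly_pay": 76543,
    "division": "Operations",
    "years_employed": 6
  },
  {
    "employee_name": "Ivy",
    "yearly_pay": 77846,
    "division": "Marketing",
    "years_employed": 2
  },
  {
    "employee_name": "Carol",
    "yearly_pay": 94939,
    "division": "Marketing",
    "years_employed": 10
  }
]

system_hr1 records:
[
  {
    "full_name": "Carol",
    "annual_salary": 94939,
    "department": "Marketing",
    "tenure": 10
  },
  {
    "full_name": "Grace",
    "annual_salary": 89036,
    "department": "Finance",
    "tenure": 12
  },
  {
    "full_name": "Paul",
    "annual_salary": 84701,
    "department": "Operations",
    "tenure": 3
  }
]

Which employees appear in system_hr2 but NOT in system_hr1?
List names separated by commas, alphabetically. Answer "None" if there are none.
Ivy, Quinn

Schema mapping: "employee_name" (system_hr2) = "full_name" (system_hr1) = employee name

Names in system_hr2: ['Carol', 'Ivy', 'Quinn']
Names in system_hr1: ['Carol', 'Grace', 'Paul']

In system_hr2 but not system_hr1: ['Ivy', 'Quinn']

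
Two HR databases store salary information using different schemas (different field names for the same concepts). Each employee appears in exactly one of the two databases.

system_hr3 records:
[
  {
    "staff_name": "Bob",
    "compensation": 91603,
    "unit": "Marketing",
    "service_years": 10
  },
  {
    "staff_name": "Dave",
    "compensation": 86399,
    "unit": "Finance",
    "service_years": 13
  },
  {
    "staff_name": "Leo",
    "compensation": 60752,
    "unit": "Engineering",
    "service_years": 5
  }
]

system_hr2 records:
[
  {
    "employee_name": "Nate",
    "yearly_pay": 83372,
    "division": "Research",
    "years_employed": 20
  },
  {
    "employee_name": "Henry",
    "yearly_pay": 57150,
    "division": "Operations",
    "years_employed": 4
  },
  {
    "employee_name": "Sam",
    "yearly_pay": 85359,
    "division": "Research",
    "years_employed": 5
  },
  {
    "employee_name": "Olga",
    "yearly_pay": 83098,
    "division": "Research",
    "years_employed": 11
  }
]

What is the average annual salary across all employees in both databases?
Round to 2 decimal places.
78247.57

Schema mapping: "compensation" (system_hr3) = "yearly_pay" (system_hr2) = annual salary

All salaries: [91603, 86399, 60752, 83372, 57150, 85359, 83098]
Sum: 547733
Count: 7
Average: 547733 / 7 = 78247.57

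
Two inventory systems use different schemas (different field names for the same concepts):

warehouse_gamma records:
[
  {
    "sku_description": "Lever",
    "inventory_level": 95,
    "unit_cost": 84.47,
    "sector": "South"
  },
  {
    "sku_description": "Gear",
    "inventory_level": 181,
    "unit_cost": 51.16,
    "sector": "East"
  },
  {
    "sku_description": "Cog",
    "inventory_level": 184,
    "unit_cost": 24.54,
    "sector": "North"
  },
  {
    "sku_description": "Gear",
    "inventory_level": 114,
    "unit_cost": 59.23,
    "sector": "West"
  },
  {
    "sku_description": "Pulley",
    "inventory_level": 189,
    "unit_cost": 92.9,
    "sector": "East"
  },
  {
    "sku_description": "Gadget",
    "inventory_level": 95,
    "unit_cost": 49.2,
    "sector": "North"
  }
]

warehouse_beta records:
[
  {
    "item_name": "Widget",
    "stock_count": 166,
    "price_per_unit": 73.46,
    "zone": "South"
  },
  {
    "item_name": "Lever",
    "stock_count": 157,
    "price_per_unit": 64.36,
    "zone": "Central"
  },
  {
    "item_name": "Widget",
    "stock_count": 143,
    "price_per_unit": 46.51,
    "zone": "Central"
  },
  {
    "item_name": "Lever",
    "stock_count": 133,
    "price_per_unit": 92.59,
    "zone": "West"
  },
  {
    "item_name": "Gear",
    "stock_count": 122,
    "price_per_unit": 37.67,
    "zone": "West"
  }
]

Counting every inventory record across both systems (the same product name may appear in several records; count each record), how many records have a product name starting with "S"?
0

Schema mapping: "sku_description" (warehouse_gamma) = "item_name" (warehouse_beta) = product name

Records with product name starting with "S" in warehouse_gamma: 0
Records with product name starting with "S" in warehouse_beta: 0

Total: 0 + 0 = 0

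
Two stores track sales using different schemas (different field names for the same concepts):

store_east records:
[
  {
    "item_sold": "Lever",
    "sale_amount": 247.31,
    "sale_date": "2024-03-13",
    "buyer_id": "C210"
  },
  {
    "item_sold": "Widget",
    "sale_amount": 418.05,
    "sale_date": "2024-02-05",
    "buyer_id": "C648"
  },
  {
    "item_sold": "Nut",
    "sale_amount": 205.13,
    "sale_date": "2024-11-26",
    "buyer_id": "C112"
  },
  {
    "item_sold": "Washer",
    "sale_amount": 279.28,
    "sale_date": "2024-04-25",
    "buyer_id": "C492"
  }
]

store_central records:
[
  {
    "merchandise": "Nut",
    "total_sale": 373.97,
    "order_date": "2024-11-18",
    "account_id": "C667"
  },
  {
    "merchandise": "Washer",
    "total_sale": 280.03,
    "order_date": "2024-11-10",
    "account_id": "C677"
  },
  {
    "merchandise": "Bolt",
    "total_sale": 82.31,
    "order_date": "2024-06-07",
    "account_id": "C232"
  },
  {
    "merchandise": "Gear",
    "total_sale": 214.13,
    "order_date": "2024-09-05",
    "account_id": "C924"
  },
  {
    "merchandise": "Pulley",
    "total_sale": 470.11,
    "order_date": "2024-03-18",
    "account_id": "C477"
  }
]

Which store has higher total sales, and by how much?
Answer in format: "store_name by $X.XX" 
store_central by $270.78

Schema mapping: "sale_amount" (store_east) = "total_sale" (store_central) = sale amount

Total for store_east: 1149.77
Total for store_central: 1420.55

Difference: |1149.77 - 1420.55| = 270.78
store_central has higher sales by $270.78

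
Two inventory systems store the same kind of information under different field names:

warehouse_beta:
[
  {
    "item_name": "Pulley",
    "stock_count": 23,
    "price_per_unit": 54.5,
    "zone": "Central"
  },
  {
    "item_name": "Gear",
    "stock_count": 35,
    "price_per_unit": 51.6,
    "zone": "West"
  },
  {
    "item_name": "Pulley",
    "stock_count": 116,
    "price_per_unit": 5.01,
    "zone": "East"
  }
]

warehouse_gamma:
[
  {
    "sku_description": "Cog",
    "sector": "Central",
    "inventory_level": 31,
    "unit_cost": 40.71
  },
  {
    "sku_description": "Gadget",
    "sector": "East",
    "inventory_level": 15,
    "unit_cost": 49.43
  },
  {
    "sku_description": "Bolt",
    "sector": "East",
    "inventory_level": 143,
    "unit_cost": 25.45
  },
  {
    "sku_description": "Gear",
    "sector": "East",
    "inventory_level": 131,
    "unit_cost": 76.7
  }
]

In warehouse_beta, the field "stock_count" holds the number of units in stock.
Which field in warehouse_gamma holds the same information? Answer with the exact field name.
inventory_level

In warehouse_beta, "stock_count" holds the number of units in stock.
The fields in warehouse_gamma are: "sku_description", "sector", "inventory_level", "unit_cost".
"inventory_level" is the match: the name refers to the same concept and its values are whole-number counts (e.g. 31, 15).
The other fields ("sku_description", "sector", "unit_cost") hold different kinds of data.

So "stock_count" in warehouse_beta corresponds to "inventory_level" in warehouse_gamma.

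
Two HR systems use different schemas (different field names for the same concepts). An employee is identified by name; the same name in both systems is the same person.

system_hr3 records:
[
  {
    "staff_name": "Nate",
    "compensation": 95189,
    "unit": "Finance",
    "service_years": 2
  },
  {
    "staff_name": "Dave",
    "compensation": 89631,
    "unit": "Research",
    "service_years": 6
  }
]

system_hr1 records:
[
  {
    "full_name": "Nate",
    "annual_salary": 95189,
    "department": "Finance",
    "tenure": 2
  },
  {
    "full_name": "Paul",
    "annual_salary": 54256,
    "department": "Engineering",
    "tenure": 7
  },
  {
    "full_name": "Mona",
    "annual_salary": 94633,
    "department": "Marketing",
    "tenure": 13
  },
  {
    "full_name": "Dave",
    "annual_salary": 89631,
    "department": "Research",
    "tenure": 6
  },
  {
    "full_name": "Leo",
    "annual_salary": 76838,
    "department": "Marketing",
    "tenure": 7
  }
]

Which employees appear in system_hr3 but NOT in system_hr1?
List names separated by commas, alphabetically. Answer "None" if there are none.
None

Schema mapping: "staff_name" (system_hr3) = "full_name" (system_hr1) = employee name

Names in system_hr3: ['Dave', 'Nate']
Names in system_hr1: ['Dave', 'Leo', 'Mona', 'Nate', 'Paul']

In system_hr3 but not system_hr1: None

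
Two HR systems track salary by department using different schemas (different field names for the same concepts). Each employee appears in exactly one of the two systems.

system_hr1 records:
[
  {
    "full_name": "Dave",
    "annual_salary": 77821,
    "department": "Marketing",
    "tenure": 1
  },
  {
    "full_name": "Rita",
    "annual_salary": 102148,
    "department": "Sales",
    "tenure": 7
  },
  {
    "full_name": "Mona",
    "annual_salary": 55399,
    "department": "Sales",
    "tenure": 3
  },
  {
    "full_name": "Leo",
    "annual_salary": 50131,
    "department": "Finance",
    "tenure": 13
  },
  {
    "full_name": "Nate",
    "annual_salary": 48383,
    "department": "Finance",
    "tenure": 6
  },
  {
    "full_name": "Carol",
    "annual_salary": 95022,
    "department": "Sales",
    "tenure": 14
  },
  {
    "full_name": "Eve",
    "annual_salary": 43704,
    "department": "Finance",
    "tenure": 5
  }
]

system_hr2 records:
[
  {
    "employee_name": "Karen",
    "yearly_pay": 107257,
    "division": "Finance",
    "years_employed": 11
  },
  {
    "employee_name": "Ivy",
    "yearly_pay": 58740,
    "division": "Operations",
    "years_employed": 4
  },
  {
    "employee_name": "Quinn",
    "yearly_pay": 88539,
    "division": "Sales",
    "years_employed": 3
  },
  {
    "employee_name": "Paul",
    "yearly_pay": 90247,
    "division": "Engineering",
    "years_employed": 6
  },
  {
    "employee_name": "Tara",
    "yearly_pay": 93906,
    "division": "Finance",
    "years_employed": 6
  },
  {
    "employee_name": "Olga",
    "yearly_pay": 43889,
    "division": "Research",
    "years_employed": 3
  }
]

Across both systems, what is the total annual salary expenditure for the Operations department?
58740

Schema mappings:
- "department" (system_hr1) = "division" (system_hr2) = department
- "annual_salary" (system_hr1) = "yearly_pay" (system_hr2) = salary

Operations salaries from system_hr1: 0
Operations salaries from system_hr2: 58740

Total: 0 + 58740 = 58740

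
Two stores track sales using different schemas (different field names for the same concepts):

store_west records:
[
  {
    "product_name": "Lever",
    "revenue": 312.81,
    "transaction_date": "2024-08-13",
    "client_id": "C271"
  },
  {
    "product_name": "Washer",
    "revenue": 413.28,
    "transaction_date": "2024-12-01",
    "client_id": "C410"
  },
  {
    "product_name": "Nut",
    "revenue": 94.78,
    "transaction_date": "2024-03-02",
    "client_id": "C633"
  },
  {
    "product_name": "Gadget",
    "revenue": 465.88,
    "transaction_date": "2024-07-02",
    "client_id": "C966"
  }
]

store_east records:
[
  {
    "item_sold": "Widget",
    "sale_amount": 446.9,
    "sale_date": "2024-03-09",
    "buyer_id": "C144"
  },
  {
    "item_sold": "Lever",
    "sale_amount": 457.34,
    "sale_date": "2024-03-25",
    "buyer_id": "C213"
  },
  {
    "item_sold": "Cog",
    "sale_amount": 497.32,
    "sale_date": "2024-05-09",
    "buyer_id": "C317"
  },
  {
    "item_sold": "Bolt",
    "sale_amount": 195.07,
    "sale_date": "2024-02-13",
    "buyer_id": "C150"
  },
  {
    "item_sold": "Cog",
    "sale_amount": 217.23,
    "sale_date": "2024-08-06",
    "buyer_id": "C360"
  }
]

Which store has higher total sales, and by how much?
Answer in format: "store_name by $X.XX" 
store_east by $527.11

Schema mapping: "revenue" (store_west) = "sale_amount" (store_east) = sale amount

Total for store_west: 1286.75
Total for store_east: 1813.86

Difference: |1286.75 - 1813.86| = 527.11
store_east has higher sales by $527.11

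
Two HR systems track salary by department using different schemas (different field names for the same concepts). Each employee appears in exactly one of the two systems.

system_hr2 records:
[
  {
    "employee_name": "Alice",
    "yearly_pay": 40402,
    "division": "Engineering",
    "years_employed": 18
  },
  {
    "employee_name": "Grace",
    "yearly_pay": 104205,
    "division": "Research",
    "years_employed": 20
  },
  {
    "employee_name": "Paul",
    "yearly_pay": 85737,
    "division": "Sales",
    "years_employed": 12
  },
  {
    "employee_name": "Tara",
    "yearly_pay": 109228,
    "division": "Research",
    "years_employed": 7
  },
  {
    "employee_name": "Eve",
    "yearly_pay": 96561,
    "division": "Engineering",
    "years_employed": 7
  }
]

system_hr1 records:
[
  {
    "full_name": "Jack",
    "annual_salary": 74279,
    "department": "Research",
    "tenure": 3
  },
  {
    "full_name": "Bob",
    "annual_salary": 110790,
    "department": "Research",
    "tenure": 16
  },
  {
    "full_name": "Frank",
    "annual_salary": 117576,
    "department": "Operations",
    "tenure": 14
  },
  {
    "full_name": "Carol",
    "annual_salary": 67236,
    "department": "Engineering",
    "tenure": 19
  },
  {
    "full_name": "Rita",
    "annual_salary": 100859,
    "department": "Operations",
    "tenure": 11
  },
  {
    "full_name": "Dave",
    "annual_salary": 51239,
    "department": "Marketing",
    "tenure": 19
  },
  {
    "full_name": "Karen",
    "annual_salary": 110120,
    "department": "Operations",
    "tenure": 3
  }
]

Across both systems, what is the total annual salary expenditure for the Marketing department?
51239

Schema mappings:
- "division" (system_hr2) = "department" (system_hr1) = department
- "yearly_pay" (system_hr2) = "annual_salary" (system_hr1) = salary

Marketing salaries from system_hr2: 0
Marketing salaries from system_hr1: 51239

Total: 0 + 51239 = 51239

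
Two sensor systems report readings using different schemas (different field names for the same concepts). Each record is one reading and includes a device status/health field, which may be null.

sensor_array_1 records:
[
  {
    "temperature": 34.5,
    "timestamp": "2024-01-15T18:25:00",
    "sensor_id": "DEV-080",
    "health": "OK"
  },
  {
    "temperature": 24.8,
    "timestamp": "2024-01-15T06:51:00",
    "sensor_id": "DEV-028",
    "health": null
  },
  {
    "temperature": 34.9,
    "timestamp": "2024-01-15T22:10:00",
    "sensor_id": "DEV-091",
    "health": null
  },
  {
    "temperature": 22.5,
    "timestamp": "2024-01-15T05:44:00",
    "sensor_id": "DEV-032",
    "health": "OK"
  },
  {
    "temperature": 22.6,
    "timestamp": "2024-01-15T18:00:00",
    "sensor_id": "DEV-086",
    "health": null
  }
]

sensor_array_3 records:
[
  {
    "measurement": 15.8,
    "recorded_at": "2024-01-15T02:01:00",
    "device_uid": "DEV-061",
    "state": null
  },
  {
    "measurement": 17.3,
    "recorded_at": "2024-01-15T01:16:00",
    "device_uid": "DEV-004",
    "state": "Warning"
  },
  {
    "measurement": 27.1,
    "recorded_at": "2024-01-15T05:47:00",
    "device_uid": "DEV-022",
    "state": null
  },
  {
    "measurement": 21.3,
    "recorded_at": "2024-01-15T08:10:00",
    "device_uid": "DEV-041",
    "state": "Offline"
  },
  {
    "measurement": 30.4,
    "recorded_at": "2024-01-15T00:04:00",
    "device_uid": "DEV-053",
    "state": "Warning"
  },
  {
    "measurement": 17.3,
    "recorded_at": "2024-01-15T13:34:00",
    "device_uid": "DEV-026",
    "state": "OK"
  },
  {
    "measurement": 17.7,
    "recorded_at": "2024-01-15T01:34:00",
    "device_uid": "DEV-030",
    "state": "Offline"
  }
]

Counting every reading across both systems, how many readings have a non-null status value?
7

Schema mapping: "health" (sensor_array_1) = "state" (sensor_array_3) = status

Non-null in sensor_array_1: 2
Non-null in sensor_array_3: 5

Total non-null: 2 + 5 = 7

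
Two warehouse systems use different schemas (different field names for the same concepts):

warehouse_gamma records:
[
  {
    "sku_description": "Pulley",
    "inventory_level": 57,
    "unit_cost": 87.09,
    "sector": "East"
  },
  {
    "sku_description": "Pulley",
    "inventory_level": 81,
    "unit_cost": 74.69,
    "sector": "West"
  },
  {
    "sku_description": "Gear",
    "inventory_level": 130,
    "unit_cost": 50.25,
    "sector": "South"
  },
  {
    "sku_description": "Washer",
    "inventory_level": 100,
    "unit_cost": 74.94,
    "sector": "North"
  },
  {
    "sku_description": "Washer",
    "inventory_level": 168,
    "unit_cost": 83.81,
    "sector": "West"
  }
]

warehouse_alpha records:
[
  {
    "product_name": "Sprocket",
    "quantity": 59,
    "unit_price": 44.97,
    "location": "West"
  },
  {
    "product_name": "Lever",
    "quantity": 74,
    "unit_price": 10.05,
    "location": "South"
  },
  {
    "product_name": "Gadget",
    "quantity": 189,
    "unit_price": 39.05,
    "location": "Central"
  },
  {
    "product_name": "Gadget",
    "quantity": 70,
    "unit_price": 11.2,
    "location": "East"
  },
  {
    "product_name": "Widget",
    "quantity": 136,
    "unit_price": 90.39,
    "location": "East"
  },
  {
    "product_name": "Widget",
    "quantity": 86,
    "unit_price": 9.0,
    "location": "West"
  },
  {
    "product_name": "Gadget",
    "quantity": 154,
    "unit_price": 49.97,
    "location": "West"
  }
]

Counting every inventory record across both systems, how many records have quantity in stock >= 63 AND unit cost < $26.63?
3

Schema mappings:
- "inventory_level" (warehouse_gamma) = "quantity" (warehouse_alpha) = quantity
- "unit_cost" (warehouse_gamma) = "unit_price" (warehouse_alpha) = unit cost

Records meeting both conditions in warehouse_gamma: 0
Records meeting both conditions in warehouse_alpha: 3

Total: 0 + 3 = 3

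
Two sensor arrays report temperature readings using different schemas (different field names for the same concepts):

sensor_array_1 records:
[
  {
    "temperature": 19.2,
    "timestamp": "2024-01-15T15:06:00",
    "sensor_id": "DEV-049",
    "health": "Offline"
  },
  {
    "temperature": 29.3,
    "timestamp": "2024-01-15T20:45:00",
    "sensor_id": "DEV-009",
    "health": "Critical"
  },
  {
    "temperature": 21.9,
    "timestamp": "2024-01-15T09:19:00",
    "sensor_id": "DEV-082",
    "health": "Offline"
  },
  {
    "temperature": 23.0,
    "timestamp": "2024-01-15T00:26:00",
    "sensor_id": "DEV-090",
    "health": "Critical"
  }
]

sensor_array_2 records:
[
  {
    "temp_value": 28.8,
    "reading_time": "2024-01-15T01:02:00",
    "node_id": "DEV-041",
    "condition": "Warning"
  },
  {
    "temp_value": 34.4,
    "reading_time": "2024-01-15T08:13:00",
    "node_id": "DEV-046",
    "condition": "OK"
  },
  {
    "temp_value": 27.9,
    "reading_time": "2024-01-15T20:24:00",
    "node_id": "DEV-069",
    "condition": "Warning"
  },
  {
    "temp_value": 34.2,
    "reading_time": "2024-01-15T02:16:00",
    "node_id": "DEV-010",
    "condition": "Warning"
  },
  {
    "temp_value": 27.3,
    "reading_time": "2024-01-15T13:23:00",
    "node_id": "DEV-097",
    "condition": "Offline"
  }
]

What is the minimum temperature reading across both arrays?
19.2

Schema mapping: "temperature" (sensor_array_1) = "temp_value" (sensor_array_2) = temperature reading

Minimum in sensor_array_1: 19.2
Minimum in sensor_array_2: 27.3

Overall minimum: min(19.2, 27.3) = 19.2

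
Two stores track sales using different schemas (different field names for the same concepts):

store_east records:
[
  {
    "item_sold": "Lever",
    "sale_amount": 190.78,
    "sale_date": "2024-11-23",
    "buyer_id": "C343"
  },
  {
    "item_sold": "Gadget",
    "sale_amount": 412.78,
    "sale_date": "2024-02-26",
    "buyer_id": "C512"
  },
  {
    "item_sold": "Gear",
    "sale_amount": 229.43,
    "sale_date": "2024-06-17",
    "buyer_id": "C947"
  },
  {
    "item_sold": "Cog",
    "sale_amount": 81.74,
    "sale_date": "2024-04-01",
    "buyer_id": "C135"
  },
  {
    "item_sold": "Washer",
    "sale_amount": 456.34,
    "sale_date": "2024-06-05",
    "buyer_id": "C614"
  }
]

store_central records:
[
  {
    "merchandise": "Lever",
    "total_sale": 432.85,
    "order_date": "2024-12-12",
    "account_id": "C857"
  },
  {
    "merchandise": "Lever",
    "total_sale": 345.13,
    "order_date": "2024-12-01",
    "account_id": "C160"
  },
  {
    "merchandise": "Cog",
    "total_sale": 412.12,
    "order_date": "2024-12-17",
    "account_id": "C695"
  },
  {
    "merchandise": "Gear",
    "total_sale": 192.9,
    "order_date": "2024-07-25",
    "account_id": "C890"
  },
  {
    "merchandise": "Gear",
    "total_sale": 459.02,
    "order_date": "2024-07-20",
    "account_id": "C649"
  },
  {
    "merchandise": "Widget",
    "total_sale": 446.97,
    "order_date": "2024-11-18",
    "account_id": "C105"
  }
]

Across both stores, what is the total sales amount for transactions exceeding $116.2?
3578.32

Schema mapping: "sale_amount" (store_east) = "total_sale" (store_central) = sale amount

Sum of sales > $116.2 in store_east: 1289.33
Sum of sales > $116.2 in store_central: 2288.99

Total: 1289.33 + 2288.99 = 3578.32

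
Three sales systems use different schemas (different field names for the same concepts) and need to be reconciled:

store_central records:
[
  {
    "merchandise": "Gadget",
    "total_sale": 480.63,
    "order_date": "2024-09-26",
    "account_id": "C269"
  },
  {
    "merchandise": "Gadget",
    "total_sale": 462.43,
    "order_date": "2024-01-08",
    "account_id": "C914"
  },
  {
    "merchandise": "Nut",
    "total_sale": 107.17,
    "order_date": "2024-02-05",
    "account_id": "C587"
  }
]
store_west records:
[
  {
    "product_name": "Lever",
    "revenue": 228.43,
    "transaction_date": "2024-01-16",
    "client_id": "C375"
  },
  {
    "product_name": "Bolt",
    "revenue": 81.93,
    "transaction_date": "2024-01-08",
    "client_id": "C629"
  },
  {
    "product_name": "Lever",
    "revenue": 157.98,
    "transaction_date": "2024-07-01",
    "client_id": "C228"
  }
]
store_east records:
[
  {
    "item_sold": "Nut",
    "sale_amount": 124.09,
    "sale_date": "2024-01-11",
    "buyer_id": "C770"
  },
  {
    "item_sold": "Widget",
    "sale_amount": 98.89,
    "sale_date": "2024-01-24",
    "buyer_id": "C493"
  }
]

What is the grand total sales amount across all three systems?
1741.55

Schema reconciliation - all amount fields map to sale amount:

store_central (total_sale): 1050.23
store_west (revenue): 468.34
store_east (sale_amount): 222.98

Grand total: 1741.55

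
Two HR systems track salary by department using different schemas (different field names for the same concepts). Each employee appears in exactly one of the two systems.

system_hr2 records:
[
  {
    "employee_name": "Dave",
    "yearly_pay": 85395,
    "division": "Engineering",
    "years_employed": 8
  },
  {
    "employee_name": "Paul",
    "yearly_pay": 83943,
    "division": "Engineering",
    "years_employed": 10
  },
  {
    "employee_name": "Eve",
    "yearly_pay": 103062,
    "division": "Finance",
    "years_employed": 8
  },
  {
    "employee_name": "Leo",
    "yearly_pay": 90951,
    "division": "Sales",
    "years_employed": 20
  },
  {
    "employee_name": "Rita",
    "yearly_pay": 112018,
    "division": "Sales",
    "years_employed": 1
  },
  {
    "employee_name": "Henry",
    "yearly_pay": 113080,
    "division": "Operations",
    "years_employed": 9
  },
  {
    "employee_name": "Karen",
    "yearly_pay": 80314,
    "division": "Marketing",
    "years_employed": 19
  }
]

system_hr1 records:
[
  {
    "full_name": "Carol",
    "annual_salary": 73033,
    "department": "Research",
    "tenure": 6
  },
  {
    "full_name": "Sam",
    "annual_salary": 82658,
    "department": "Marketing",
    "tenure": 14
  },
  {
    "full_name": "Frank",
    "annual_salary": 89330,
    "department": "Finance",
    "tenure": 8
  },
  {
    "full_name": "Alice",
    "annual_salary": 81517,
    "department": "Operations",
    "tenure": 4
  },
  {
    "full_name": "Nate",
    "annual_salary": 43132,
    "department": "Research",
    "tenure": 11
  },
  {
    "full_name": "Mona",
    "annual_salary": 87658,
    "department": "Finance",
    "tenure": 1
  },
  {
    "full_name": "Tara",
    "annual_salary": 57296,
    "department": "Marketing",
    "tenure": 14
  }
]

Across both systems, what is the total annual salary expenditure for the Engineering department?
169338

Schema mappings:
- "division" (system_hr2) = "department" (system_hr1) = department
- "yearly_pay" (system_hr2) = "annual_salary" (system_hr1) = salary

Engineering salaries from system_hr2: 169338
Engineering salaries from system_hr1: 0

Total: 169338 + 0 = 169338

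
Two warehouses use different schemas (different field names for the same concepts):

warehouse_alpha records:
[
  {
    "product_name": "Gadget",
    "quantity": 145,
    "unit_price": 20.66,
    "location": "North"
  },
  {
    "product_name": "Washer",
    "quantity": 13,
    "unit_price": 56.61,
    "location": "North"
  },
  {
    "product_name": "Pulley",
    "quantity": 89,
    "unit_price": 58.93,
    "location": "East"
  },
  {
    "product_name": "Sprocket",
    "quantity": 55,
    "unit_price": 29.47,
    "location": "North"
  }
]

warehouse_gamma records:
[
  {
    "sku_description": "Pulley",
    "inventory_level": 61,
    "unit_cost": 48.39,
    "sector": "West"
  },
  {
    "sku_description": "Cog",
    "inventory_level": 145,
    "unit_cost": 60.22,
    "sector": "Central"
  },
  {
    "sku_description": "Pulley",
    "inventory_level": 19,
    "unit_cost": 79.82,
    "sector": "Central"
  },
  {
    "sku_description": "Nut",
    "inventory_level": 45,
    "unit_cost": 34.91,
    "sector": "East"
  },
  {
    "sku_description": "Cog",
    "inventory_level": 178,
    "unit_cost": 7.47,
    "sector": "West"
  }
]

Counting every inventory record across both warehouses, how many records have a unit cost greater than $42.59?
5

Schema mapping: "unit_price" (warehouse_alpha) = "unit_cost" (warehouse_gamma) = unit cost

Records > $42.59 in warehouse_alpha: 2
Records > $42.59 in warehouse_gamma: 3

Total count: 2 + 3 = 5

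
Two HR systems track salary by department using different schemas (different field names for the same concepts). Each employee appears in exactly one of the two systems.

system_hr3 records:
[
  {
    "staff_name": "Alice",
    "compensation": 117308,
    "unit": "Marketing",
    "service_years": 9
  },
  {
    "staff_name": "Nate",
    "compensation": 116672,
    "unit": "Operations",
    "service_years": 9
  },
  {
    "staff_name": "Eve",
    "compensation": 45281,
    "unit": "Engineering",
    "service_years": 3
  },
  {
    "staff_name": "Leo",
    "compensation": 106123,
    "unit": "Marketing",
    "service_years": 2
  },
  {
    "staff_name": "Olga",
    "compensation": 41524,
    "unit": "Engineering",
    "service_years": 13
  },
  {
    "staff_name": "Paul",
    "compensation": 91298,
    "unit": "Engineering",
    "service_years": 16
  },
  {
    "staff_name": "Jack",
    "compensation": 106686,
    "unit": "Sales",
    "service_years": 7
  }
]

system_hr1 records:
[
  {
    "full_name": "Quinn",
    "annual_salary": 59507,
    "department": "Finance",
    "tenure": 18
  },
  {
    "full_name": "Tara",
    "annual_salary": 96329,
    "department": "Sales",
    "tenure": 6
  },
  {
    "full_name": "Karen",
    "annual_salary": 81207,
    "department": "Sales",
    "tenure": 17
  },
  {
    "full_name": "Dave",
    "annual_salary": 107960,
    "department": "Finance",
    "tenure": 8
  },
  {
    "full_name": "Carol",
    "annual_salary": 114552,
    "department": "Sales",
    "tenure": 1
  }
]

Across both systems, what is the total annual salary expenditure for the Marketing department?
223431

Schema mappings:
- "unit" (system_hr3) = "department" (system_hr1) = department
- "compensation" (system_hr3) = "annual_salary" (system_hr1) = salary

Marketing salaries from system_hr3: 223431
Marketing salaries from system_hr1: 0

Total: 223431 + 0 = 223431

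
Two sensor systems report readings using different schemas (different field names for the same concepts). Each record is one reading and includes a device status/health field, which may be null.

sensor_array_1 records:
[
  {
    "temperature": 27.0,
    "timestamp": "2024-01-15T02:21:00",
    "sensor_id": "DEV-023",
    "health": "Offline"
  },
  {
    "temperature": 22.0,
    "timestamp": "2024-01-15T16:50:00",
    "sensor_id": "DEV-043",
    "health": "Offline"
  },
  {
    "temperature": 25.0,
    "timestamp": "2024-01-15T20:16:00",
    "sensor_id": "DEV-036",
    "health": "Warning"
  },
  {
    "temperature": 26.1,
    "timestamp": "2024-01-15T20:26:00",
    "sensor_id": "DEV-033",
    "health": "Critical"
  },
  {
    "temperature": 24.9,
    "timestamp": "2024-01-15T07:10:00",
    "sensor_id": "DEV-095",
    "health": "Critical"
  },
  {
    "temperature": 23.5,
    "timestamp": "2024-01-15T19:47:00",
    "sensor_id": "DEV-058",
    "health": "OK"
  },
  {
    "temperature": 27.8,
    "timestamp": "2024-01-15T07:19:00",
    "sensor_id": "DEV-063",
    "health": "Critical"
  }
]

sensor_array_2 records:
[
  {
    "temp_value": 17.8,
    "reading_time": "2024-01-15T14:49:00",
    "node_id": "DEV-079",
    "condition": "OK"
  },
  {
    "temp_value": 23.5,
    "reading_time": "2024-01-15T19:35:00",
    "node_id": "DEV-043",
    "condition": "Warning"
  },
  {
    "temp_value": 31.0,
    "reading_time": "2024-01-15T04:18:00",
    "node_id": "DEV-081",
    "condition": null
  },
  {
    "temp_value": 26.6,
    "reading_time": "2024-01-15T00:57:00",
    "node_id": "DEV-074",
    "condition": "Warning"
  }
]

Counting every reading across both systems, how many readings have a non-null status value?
10

Schema mapping: "health" (sensor_array_1) = "condition" (sensor_array_2) = status

Non-null in sensor_array_1: 7
Non-null in sensor_array_2: 3

Total non-null: 7 + 3 = 10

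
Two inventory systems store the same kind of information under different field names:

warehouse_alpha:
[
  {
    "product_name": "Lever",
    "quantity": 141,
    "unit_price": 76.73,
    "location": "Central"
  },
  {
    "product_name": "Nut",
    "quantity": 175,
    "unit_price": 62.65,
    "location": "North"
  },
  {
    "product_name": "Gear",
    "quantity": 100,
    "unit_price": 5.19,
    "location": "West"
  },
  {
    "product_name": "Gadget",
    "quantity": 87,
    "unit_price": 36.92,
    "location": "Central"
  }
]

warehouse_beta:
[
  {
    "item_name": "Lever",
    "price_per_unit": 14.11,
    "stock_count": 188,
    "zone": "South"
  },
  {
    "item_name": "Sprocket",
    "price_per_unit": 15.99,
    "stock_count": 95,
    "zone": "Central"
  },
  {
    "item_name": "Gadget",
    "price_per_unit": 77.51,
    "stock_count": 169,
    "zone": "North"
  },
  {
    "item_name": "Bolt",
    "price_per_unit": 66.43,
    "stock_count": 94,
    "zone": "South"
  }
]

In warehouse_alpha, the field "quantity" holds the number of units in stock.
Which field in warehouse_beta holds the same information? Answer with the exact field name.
stock_count

In warehouse_alpha, "quantity" holds the number of units in stock.
The fields in warehouse_beta are: "item_name", "price_per_unit", "stock_count", "zone".
"stock_count" is the match: the name refers to the same concept and its values are whole-number counts (e.g. 188, 95).
The other fields ("item_name", "price_per_unit", "zone") hold different kinds of data.

So "quantity" in warehouse_alpha corresponds to "stock_count" in warehouse_beta.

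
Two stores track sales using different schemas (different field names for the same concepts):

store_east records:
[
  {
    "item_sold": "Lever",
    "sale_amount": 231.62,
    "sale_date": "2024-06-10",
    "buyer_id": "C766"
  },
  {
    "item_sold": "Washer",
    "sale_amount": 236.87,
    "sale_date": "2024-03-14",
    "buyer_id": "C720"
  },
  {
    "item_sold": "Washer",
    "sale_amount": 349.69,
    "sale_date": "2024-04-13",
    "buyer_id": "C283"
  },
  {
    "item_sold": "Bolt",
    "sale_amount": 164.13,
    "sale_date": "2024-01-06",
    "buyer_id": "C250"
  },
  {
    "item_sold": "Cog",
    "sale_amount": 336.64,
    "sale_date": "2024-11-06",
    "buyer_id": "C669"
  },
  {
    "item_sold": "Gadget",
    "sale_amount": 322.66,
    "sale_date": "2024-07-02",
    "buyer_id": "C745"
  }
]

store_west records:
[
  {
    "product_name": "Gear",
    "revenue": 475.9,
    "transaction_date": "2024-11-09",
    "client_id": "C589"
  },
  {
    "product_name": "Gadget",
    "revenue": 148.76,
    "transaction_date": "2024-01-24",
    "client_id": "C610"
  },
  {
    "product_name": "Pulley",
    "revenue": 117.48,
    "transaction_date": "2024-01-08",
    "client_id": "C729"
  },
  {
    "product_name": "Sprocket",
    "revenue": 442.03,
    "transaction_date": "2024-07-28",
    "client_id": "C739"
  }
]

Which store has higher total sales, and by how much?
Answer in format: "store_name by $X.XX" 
store_east by $457.44

Schema mapping: "sale_amount" (store_east) = "revenue" (store_west) = sale amount

Total for store_east: 1641.61
Total for store_west: 1184.17

Difference: |1641.61 - 1184.17| = 457.44
store_east has higher sales by $457.44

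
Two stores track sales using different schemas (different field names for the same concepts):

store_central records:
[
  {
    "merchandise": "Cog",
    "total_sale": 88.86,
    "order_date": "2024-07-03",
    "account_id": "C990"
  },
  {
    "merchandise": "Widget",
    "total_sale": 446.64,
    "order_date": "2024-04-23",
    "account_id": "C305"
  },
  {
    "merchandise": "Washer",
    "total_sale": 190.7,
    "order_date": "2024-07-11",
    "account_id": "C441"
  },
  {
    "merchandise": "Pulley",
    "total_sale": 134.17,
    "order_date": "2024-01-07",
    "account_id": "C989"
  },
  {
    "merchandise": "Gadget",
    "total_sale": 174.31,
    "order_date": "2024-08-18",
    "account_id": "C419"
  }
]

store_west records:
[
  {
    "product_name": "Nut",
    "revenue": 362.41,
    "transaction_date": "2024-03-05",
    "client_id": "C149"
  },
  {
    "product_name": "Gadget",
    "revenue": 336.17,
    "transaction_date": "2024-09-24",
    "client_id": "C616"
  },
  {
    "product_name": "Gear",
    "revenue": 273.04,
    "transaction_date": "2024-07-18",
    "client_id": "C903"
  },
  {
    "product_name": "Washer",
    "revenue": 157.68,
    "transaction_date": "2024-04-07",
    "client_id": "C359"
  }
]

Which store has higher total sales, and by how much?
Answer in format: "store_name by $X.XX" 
store_west by $94.62

Schema mapping: "total_sale" (store_central) = "revenue" (store_west) = sale amount

Total for store_central: 1034.68
Total for store_west: 1129.30

Difference: |1034.68 - 1129.30| = 94.62
store_west has higher sales by $94.62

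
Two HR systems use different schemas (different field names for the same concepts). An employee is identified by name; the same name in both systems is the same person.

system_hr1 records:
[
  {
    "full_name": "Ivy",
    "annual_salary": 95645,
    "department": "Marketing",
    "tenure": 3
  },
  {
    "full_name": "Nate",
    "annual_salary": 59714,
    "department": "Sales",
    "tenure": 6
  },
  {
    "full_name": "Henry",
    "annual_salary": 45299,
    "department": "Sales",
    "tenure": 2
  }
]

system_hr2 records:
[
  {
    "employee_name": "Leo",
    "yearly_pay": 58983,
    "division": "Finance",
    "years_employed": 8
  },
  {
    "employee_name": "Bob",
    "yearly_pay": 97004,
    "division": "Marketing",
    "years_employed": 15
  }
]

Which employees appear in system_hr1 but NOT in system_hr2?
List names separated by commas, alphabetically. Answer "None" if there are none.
Henry, Ivy, Nate

Schema mapping: "full_name" (system_hr1) = "employee_name" (system_hr2) = employee name

Names in system_hr1: ['Henry', 'Ivy', 'Nate']
Names in system_hr2: ['Bob', 'Leo']

In system_hr1 but not system_hr2: ['Henry', 'Ivy', 'Nate']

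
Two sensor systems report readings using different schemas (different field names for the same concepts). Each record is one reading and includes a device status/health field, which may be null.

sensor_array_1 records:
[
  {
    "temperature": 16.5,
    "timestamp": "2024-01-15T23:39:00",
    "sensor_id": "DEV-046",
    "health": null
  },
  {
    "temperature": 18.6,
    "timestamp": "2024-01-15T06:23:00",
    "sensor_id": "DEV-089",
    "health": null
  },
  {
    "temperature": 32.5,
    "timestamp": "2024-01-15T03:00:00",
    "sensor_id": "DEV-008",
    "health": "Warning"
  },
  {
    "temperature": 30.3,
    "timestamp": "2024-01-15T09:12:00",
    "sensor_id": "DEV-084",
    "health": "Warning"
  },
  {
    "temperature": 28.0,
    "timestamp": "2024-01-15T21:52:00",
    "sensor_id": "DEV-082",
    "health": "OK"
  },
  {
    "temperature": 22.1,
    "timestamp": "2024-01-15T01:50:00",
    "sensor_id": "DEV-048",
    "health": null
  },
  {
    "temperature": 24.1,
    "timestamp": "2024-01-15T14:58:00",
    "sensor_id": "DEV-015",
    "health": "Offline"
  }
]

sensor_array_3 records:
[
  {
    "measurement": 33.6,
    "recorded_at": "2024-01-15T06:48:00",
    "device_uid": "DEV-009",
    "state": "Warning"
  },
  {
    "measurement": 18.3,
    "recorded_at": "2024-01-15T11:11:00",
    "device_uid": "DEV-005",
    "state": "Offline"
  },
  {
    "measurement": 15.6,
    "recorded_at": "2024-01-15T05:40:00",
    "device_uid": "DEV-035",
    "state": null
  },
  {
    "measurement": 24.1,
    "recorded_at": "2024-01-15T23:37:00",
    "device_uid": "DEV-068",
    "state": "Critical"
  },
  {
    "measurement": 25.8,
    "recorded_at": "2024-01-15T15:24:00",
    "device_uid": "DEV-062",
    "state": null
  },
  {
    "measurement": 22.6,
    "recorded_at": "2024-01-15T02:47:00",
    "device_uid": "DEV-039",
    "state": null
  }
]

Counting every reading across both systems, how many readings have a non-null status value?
7

Schema mapping: "health" (sensor_array_1) = "state" (sensor_array_3) = status

Non-null in sensor_array_1: 4
Non-null in sensor_array_3: 3

Total non-null: 4 + 3 = 7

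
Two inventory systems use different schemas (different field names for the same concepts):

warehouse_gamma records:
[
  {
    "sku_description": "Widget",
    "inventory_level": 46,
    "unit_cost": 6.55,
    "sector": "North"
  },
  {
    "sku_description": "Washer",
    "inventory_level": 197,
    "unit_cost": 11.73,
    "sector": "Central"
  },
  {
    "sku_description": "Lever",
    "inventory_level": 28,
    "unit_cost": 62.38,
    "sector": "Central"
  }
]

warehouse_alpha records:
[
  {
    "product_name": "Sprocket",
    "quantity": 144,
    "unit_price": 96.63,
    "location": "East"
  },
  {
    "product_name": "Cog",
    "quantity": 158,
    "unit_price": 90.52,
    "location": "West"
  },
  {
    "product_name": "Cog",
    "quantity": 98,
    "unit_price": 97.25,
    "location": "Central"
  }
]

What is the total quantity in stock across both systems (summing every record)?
671

To reconcile these schemas, identify the field holding the quantity in stock in each system:
1. In warehouse_gamma it is "inventory_level"
2. In warehouse_alpha it is "quantity"

From warehouse_gamma: 46 + 197 + 28 = 271
From warehouse_alpha: 144 + 158 + 98 = 400

Total: 271 + 400 = 671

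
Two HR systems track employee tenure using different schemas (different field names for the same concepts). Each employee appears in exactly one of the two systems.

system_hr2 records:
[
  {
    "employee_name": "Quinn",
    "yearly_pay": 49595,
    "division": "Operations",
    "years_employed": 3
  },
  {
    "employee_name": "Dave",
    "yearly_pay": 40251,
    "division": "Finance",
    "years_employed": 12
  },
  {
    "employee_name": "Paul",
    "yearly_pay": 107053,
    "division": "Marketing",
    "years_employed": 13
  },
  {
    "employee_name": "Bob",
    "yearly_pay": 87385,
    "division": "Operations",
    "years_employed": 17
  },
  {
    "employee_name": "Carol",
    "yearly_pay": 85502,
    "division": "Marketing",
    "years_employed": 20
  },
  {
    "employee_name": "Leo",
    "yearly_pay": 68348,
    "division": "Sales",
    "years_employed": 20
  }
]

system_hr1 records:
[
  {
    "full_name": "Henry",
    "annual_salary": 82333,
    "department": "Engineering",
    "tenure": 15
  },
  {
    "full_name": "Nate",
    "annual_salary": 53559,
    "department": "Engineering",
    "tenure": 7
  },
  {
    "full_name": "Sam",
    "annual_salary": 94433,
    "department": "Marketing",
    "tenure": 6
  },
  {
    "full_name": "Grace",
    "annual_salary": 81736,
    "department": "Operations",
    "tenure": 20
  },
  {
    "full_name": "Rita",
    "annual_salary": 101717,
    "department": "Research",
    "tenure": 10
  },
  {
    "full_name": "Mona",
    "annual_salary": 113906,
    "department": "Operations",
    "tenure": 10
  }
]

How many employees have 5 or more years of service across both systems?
11

Reconcile schemas: "years_employed" (system_hr2) = "tenure" (system_hr1) = years of service

From system_hr2: 5 employees with >= 5 years
From system_hr1: 6 employees with >= 5 years

Total: 5 + 6 = 11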